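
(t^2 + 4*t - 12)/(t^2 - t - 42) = (t - 2)/(t - 7)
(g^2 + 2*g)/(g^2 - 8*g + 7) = g*(g + 2)/(g^2 - 8*g + 7)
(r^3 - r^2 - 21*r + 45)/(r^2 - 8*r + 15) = (r^2 + 2*r - 15)/(r - 5)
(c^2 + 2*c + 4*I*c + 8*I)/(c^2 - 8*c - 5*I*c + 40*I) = (c^2 + c*(2 + 4*I) + 8*I)/(c^2 + c*(-8 - 5*I) + 40*I)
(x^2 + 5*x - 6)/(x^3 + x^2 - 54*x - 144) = (x - 1)/(x^2 - 5*x - 24)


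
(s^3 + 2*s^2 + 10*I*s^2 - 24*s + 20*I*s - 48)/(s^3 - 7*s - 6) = (s^2 + 10*I*s - 24)/(s^2 - 2*s - 3)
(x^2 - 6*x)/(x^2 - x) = (x - 6)/(x - 1)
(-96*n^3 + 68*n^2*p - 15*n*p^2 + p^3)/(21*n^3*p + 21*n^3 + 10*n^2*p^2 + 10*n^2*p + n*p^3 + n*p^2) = (-96*n^3 + 68*n^2*p - 15*n*p^2 + p^3)/(n*(21*n^2*p + 21*n^2 + 10*n*p^2 + 10*n*p + p^3 + p^2))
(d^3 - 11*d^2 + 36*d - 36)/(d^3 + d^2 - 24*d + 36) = (d - 6)/(d + 6)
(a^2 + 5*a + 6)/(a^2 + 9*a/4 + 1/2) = 4*(a + 3)/(4*a + 1)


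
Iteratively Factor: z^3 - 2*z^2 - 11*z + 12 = (z - 4)*(z^2 + 2*z - 3) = (z - 4)*(z + 3)*(z - 1)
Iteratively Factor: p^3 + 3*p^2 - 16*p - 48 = (p + 3)*(p^2 - 16) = (p - 4)*(p + 3)*(p + 4)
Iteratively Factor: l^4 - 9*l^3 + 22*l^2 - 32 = (l - 2)*(l^3 - 7*l^2 + 8*l + 16) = (l - 2)*(l + 1)*(l^2 - 8*l + 16) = (l - 4)*(l - 2)*(l + 1)*(l - 4)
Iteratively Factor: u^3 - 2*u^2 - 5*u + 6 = (u + 2)*(u^2 - 4*u + 3) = (u - 3)*(u + 2)*(u - 1)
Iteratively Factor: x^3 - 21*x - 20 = (x + 1)*(x^2 - x - 20) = (x - 5)*(x + 1)*(x + 4)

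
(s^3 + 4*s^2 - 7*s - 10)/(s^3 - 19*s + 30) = (s + 1)/(s - 3)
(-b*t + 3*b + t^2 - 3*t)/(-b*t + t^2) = (t - 3)/t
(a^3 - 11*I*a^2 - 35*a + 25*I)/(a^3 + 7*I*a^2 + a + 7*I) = (a^2 - 10*I*a - 25)/(a^2 + 8*I*a - 7)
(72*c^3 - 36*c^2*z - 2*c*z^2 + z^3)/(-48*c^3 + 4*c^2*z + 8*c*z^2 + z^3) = (-6*c + z)/(4*c + z)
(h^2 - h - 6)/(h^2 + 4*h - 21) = (h + 2)/(h + 7)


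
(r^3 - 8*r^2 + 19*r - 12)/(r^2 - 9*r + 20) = (r^2 - 4*r + 3)/(r - 5)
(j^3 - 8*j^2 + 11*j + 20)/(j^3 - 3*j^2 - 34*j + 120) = (j + 1)/(j + 6)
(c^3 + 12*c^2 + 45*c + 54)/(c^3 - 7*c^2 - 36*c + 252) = (c^2 + 6*c + 9)/(c^2 - 13*c + 42)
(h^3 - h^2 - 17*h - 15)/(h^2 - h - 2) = (h^2 - 2*h - 15)/(h - 2)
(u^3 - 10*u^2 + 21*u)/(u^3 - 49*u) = (u - 3)/(u + 7)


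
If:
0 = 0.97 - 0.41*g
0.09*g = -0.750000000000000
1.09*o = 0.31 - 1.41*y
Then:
No Solution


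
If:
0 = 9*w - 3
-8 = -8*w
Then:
No Solution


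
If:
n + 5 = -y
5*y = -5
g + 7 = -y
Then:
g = -6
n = -4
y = -1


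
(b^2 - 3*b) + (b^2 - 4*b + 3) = 2*b^2 - 7*b + 3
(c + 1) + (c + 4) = 2*c + 5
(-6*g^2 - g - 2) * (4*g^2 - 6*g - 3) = -24*g^4 + 32*g^3 + 16*g^2 + 15*g + 6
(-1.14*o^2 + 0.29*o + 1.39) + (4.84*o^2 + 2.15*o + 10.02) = 3.7*o^2 + 2.44*o + 11.41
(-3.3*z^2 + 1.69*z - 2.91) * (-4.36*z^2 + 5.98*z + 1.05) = 14.388*z^4 - 27.1024*z^3 + 19.3288*z^2 - 15.6273*z - 3.0555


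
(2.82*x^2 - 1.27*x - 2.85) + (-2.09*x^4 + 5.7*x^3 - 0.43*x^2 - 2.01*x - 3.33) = -2.09*x^4 + 5.7*x^3 + 2.39*x^2 - 3.28*x - 6.18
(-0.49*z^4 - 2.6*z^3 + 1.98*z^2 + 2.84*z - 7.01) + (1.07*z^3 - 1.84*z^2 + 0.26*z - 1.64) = -0.49*z^4 - 1.53*z^3 + 0.14*z^2 + 3.1*z - 8.65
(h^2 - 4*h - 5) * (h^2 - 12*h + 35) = h^4 - 16*h^3 + 78*h^2 - 80*h - 175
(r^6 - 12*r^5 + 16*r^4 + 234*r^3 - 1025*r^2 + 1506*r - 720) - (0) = r^6 - 12*r^5 + 16*r^4 + 234*r^3 - 1025*r^2 + 1506*r - 720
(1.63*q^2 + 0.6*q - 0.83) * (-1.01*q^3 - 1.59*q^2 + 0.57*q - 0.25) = -1.6463*q^5 - 3.1977*q^4 + 0.8134*q^3 + 1.2542*q^2 - 0.6231*q + 0.2075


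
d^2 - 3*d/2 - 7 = (d - 7/2)*(d + 2)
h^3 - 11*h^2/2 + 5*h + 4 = (h - 4)*(h - 2)*(h + 1/2)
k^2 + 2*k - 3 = (k - 1)*(k + 3)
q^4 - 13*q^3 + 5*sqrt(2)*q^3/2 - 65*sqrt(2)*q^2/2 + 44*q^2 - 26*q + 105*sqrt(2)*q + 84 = (q - 7)*(q - 6)*(q + sqrt(2)/2)*(q + 2*sqrt(2))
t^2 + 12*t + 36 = (t + 6)^2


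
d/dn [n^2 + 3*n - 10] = 2*n + 3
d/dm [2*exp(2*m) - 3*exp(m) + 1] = (4*exp(m) - 3)*exp(m)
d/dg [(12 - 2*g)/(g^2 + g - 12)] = 2*(-g^2 - g + (g - 6)*(2*g + 1) + 12)/(g^2 + g - 12)^2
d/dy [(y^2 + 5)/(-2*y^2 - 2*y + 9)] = 2*(-y^2 + 19*y + 5)/(4*y^4 + 8*y^3 - 32*y^2 - 36*y + 81)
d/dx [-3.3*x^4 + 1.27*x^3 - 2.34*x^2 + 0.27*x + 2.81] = -13.2*x^3 + 3.81*x^2 - 4.68*x + 0.27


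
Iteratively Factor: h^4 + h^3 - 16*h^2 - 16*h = (h + 1)*(h^3 - 16*h) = (h - 4)*(h + 1)*(h^2 + 4*h) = (h - 4)*(h + 1)*(h + 4)*(h)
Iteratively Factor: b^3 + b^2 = (b)*(b^2 + b) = b*(b + 1)*(b)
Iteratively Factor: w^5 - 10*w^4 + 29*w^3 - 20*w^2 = (w - 5)*(w^4 - 5*w^3 + 4*w^2) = w*(w - 5)*(w^3 - 5*w^2 + 4*w) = w*(w - 5)*(w - 1)*(w^2 - 4*w) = w^2*(w - 5)*(w - 1)*(w - 4)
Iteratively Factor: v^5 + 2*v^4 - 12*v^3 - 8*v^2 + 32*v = (v - 2)*(v^4 + 4*v^3 - 4*v^2 - 16*v) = (v - 2)^2*(v^3 + 6*v^2 + 8*v) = (v - 2)^2*(v + 4)*(v^2 + 2*v) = v*(v - 2)^2*(v + 4)*(v + 2)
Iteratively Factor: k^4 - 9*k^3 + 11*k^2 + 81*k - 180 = (k + 3)*(k^3 - 12*k^2 + 47*k - 60) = (k - 4)*(k + 3)*(k^2 - 8*k + 15) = (k - 5)*(k - 4)*(k + 3)*(k - 3)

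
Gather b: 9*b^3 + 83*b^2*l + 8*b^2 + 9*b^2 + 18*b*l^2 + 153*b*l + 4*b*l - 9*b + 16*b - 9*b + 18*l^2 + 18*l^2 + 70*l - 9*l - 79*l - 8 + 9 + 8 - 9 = 9*b^3 + b^2*(83*l + 17) + b*(18*l^2 + 157*l - 2) + 36*l^2 - 18*l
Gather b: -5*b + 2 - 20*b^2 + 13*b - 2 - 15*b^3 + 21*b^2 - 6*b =-15*b^3 + b^2 + 2*b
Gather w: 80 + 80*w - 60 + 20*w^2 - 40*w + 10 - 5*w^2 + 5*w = 15*w^2 + 45*w + 30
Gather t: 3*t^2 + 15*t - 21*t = 3*t^2 - 6*t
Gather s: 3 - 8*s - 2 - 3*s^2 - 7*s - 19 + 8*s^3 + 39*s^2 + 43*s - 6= 8*s^3 + 36*s^2 + 28*s - 24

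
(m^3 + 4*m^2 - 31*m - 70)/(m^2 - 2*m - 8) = (m^2 + 2*m - 35)/(m - 4)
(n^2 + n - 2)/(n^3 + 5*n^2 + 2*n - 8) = 1/(n + 4)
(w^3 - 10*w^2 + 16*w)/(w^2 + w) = (w^2 - 10*w + 16)/(w + 1)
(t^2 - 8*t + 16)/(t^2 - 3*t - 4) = (t - 4)/(t + 1)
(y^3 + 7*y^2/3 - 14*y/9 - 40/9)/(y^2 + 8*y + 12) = (y^2 + y/3 - 20/9)/(y + 6)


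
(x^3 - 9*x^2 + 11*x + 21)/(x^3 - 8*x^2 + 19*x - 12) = (x^2 - 6*x - 7)/(x^2 - 5*x + 4)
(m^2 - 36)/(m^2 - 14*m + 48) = (m + 6)/(m - 8)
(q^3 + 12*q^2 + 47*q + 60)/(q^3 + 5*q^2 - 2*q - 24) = (q + 5)/(q - 2)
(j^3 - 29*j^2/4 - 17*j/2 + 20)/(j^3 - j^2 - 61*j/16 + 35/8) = 4*(j - 8)/(4*j - 7)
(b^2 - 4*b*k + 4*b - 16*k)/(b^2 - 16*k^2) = (b + 4)/(b + 4*k)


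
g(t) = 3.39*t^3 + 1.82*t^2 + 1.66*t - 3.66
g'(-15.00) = 2235.31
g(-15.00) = -11060.31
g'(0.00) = 1.66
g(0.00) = -3.66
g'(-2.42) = 52.41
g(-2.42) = -45.06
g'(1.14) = 19.03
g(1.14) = 5.62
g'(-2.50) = 56.12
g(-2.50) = -49.40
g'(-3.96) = 146.73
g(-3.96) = -192.21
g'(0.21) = 2.87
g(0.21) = -3.20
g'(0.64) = 8.16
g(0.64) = -0.96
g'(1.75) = 39.18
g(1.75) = 22.99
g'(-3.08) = 86.93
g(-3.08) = -90.56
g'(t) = 10.17*t^2 + 3.64*t + 1.66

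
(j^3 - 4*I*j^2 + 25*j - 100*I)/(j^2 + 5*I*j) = j - 9*I - 20/j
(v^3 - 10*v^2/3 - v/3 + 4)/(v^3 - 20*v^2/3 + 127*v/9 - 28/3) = 3*(v + 1)/(3*v - 7)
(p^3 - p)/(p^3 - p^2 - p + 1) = p/(p - 1)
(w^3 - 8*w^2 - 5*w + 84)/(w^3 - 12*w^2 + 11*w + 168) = (w - 4)/(w - 8)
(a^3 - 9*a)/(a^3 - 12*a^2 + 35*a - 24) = a*(a + 3)/(a^2 - 9*a + 8)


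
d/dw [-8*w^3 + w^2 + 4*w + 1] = -24*w^2 + 2*w + 4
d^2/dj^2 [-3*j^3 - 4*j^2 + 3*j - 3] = -18*j - 8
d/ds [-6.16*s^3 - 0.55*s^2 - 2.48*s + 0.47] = -18.48*s^2 - 1.1*s - 2.48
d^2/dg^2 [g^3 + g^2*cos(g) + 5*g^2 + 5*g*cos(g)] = -g^2*cos(g) - 4*g*sin(g) - 5*g*cos(g) + 6*g - 10*sin(g) + 2*cos(g) + 10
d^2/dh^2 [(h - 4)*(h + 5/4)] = 2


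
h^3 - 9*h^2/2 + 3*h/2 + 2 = (h - 4)*(h - 1)*(h + 1/2)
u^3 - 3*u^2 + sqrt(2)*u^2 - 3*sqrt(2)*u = u*(u - 3)*(u + sqrt(2))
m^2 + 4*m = m*(m + 4)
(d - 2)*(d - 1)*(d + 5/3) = d^3 - 4*d^2/3 - 3*d + 10/3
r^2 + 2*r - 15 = (r - 3)*(r + 5)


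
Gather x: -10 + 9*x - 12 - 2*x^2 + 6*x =-2*x^2 + 15*x - 22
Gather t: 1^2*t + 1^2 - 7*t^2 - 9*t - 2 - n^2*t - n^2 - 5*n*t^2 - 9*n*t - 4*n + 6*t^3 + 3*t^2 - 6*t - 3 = -n^2 - 4*n + 6*t^3 + t^2*(-5*n - 4) + t*(-n^2 - 9*n - 14) - 4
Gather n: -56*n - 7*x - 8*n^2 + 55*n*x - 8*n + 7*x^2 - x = -8*n^2 + n*(55*x - 64) + 7*x^2 - 8*x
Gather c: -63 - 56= -119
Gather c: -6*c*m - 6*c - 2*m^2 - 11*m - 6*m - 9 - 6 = c*(-6*m - 6) - 2*m^2 - 17*m - 15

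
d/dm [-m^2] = -2*m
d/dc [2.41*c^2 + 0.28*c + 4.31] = 4.82*c + 0.28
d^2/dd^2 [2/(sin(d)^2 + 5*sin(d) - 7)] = 2*(-4*sin(d)^4 - 15*sin(d)^3 - 47*sin(d)^2 - 5*sin(d) + 64)/(sin(d)^2 + 5*sin(d) - 7)^3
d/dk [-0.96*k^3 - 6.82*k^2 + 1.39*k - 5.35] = -2.88*k^2 - 13.64*k + 1.39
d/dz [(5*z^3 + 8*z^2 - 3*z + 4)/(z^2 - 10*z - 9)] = (5*z^4 - 100*z^3 - 212*z^2 - 152*z + 67)/(z^4 - 20*z^3 + 82*z^2 + 180*z + 81)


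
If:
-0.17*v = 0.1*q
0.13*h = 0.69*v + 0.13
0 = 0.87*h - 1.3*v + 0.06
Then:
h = -0.49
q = 0.48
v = -0.28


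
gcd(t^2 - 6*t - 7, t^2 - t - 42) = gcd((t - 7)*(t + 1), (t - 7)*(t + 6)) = t - 7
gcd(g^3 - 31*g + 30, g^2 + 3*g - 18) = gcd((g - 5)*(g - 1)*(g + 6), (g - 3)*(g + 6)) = g + 6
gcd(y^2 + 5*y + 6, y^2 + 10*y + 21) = y + 3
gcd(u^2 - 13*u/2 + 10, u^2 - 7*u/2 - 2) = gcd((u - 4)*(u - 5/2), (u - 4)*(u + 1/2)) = u - 4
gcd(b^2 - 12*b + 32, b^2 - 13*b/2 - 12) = b - 8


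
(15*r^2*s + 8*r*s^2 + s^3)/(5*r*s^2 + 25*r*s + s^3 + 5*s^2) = (3*r + s)/(s + 5)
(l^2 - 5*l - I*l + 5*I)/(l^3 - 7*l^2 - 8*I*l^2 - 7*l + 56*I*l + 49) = (l - 5)/(l^2 - 7*l*(1 + I) + 49*I)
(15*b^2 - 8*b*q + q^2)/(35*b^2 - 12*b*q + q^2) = (-3*b + q)/(-7*b + q)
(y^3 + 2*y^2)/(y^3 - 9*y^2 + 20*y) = y*(y + 2)/(y^2 - 9*y + 20)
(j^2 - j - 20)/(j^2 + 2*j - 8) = (j - 5)/(j - 2)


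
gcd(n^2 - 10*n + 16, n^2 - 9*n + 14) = n - 2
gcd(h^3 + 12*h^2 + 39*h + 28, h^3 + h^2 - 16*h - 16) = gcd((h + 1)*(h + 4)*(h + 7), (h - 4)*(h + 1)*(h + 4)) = h^2 + 5*h + 4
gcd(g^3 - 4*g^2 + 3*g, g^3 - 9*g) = g^2 - 3*g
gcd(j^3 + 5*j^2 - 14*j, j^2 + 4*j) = j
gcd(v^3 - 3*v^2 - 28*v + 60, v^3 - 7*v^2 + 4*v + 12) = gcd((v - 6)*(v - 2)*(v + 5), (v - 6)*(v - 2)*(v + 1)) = v^2 - 8*v + 12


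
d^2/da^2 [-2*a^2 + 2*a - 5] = -4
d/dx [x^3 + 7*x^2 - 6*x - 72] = 3*x^2 + 14*x - 6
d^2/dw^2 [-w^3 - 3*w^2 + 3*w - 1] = -6*w - 6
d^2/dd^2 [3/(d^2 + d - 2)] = 6*(-d^2 - d + (2*d + 1)^2 + 2)/(d^2 + d - 2)^3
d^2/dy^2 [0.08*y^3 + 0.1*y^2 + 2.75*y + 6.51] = 0.48*y + 0.2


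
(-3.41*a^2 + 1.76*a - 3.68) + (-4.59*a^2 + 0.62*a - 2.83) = -8.0*a^2 + 2.38*a - 6.51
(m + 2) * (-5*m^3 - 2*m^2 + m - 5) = -5*m^4 - 12*m^3 - 3*m^2 - 3*m - 10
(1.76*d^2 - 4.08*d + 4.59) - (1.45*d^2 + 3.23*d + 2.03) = 0.31*d^2 - 7.31*d + 2.56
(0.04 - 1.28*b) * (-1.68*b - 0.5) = 2.1504*b^2 + 0.5728*b - 0.02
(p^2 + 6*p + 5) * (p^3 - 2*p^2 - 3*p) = p^5 + 4*p^4 - 10*p^3 - 28*p^2 - 15*p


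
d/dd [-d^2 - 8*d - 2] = -2*d - 8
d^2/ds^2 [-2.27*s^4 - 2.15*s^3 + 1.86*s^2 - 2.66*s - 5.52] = -27.24*s^2 - 12.9*s + 3.72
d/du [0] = 0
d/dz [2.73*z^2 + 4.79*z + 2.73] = 5.46*z + 4.79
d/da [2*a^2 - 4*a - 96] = 4*a - 4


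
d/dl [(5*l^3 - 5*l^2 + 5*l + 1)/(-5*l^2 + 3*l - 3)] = (-25*l^4 + 30*l^3 - 35*l^2 + 40*l - 18)/(25*l^4 - 30*l^3 + 39*l^2 - 18*l + 9)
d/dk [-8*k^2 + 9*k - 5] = 9 - 16*k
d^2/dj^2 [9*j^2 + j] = 18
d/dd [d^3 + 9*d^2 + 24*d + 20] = 3*d^2 + 18*d + 24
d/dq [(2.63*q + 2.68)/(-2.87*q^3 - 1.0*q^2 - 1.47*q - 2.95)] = (15.0962*q^3 + 25.7048*q^2 + 5.36*q - 3.8189)/(8.2369*q^6 + 5.74*q^5 + 9.4378*q^4 + 19.873*q^3 + 8.0609*q^2 + 8.673*q + 8.7025)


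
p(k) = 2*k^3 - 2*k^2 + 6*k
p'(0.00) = 6.00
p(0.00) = 0.00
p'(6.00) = 198.00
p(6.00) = 396.00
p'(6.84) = 259.35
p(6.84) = 587.50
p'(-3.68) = 101.97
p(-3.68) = -148.84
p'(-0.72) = 11.99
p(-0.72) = -6.10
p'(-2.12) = 41.45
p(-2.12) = -40.77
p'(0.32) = 5.33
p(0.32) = 1.78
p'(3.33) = 59.21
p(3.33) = 71.65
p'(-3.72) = 103.91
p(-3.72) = -152.95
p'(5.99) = 197.32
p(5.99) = 394.02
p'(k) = 6*k^2 - 4*k + 6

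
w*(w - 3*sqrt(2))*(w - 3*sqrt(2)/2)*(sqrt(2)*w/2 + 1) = sqrt(2)*w^4/2 - 7*w^3/2 + 9*w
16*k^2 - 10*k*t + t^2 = (-8*k + t)*(-2*k + t)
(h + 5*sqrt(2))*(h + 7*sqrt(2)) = h^2 + 12*sqrt(2)*h + 70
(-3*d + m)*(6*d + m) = -18*d^2 + 3*d*m + m^2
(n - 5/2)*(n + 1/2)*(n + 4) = n^3 + 2*n^2 - 37*n/4 - 5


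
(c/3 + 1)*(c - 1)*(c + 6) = c^3/3 + 8*c^2/3 + 3*c - 6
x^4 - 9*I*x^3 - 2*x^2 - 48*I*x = x*(x - 8*I)*(x - 3*I)*(x + 2*I)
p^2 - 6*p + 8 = (p - 4)*(p - 2)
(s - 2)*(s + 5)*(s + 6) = s^3 + 9*s^2 + 8*s - 60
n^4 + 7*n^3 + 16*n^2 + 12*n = n*(n + 2)^2*(n + 3)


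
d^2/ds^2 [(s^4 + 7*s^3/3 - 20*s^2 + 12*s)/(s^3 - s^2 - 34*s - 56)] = 8*(13*s^6 + 408*s^5 + 1758*s^4 + 8294*s^3 + 29652*s^2 + 14952*s - 64176)/(3*(s^9 - 3*s^8 - 99*s^7 + 35*s^6 + 3702*s^5 + 7788*s^4 - 41320*s^3 - 203616*s^2 - 319872*s - 175616))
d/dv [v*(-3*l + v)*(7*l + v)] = -21*l^2 + 8*l*v + 3*v^2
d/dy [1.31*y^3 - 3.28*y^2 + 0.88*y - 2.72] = 3.93*y^2 - 6.56*y + 0.88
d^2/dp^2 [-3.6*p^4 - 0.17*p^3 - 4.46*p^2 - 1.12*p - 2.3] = -43.2*p^2 - 1.02*p - 8.92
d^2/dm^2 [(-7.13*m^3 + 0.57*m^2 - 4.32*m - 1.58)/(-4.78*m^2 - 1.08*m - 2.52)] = (2.27373675443232e-13*m^5 + 48.1579200000001*m^3 + 374.228832*m^2 + 8.38771200000006*m - 65.132352)/(109.215352*m^6 + 74.028816*m^5 + 189.46008*m^4 + 79.3152*m^3 + 99.88272*m^2 + 20.575296*m + 16.003008)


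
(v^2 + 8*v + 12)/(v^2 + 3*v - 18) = (v + 2)/(v - 3)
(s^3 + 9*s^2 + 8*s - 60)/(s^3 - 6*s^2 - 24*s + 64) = (s^2 + 11*s + 30)/(s^2 - 4*s - 32)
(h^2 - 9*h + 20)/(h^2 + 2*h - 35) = (h - 4)/(h + 7)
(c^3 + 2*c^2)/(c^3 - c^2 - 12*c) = c*(c + 2)/(c^2 - c - 12)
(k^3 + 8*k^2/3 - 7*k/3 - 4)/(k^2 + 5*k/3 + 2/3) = (3*k^2 + 5*k - 12)/(3*k + 2)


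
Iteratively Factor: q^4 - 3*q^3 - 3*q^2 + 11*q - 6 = (q - 3)*(q^3 - 3*q + 2) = (q - 3)*(q - 1)*(q^2 + q - 2) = (q - 3)*(q - 1)^2*(q + 2)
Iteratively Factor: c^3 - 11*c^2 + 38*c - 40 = (c - 5)*(c^2 - 6*c + 8) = (c - 5)*(c - 2)*(c - 4)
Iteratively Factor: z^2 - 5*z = (z)*(z - 5)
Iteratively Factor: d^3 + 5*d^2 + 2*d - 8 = (d + 4)*(d^2 + d - 2) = (d + 2)*(d + 4)*(d - 1)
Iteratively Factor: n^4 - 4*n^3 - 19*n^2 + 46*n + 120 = (n + 2)*(n^3 - 6*n^2 - 7*n + 60) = (n - 5)*(n + 2)*(n^2 - n - 12) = (n - 5)*(n + 2)*(n + 3)*(n - 4)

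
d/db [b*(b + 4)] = 2*b + 4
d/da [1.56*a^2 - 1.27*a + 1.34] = 3.12*a - 1.27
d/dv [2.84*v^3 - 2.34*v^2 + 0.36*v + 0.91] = 8.52*v^2 - 4.68*v + 0.36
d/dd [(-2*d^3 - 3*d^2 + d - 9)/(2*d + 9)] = (-8*d^3 - 60*d^2 - 54*d + 27)/(4*d^2 + 36*d + 81)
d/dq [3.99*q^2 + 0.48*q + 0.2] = 7.98*q + 0.48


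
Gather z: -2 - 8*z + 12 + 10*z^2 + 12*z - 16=10*z^2 + 4*z - 6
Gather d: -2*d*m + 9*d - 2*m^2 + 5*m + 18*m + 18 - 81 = d*(9 - 2*m) - 2*m^2 + 23*m - 63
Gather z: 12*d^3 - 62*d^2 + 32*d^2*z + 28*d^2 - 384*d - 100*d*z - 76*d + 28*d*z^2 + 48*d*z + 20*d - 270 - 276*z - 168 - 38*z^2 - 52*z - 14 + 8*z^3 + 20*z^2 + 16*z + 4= 12*d^3 - 34*d^2 - 440*d + 8*z^3 + z^2*(28*d - 18) + z*(32*d^2 - 52*d - 312) - 448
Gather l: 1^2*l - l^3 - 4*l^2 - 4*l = -l^3 - 4*l^2 - 3*l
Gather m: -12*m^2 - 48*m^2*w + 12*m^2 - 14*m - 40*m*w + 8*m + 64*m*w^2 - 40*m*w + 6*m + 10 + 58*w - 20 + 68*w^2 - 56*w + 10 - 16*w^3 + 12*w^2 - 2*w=-48*m^2*w + m*(64*w^2 - 80*w) - 16*w^3 + 80*w^2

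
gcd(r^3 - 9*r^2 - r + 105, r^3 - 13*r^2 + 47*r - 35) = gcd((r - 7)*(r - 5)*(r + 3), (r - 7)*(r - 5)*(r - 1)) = r^2 - 12*r + 35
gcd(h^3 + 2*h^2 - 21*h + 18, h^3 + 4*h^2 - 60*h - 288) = h + 6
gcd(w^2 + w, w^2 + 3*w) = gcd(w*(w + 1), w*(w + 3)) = w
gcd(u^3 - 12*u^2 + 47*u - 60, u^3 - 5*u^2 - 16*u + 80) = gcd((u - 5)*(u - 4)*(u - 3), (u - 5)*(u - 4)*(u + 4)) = u^2 - 9*u + 20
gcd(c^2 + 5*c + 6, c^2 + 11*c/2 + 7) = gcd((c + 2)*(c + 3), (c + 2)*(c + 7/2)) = c + 2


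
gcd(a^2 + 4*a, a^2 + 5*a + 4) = a + 4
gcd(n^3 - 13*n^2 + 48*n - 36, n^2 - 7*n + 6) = n^2 - 7*n + 6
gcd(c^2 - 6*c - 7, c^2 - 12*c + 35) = c - 7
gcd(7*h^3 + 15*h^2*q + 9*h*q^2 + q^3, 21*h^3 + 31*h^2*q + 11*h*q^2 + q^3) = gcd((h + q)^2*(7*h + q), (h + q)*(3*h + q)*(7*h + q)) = 7*h^2 + 8*h*q + q^2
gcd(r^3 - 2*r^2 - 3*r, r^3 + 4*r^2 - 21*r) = r^2 - 3*r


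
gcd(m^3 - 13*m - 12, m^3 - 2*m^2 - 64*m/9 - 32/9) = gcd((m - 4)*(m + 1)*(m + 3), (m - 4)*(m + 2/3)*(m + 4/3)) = m - 4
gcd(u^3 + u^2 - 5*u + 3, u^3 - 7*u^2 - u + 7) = u - 1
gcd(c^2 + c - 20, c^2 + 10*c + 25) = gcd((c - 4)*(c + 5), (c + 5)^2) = c + 5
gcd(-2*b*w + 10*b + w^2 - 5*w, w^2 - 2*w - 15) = w - 5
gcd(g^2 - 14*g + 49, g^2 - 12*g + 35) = g - 7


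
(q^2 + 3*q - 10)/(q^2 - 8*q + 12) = (q + 5)/(q - 6)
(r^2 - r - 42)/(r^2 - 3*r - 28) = (r + 6)/(r + 4)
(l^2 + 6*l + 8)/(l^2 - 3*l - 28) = (l + 2)/(l - 7)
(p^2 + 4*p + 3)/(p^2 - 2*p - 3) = (p + 3)/(p - 3)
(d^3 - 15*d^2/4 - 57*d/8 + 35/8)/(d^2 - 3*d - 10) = (8*d^2 + 10*d - 7)/(8*(d + 2))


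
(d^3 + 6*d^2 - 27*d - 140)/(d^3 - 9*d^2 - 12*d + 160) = (d + 7)/(d - 8)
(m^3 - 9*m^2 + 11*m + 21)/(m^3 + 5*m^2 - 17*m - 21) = (m - 7)/(m + 7)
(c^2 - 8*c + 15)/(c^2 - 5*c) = (c - 3)/c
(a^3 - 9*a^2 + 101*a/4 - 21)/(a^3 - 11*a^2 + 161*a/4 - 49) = (2*a - 3)/(2*a - 7)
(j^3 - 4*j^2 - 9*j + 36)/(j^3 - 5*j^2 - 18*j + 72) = (j^2 - j - 12)/(j^2 - 2*j - 24)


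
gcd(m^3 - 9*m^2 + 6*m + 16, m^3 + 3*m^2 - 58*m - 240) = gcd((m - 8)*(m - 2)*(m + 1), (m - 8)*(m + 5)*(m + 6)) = m - 8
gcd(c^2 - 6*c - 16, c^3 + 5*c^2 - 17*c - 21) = 1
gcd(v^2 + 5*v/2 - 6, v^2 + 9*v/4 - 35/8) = 1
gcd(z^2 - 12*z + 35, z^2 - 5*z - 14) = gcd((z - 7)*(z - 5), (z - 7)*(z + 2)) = z - 7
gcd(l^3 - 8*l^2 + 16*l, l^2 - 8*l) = l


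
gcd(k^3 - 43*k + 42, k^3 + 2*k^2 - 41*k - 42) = k^2 + k - 42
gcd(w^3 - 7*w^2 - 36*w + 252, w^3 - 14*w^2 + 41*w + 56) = w - 7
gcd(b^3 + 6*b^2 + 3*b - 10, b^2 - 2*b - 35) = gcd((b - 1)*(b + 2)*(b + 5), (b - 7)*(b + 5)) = b + 5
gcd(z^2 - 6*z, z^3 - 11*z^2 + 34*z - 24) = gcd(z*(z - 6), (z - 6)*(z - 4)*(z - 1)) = z - 6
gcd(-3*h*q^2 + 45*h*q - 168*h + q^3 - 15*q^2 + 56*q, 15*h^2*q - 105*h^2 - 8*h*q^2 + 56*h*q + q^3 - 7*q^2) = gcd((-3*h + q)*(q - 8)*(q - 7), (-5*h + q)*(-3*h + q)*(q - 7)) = -3*h*q + 21*h + q^2 - 7*q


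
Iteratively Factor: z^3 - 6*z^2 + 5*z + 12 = (z - 3)*(z^2 - 3*z - 4) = (z - 4)*(z - 3)*(z + 1)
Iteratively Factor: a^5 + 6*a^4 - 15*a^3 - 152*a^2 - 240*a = (a - 5)*(a^4 + 11*a^3 + 40*a^2 + 48*a) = (a - 5)*(a + 4)*(a^3 + 7*a^2 + 12*a) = (a - 5)*(a + 3)*(a + 4)*(a^2 + 4*a) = (a - 5)*(a + 3)*(a + 4)^2*(a)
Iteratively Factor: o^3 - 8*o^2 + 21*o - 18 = (o - 2)*(o^2 - 6*o + 9) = (o - 3)*(o - 2)*(o - 3)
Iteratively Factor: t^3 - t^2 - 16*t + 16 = (t + 4)*(t^2 - 5*t + 4) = (t - 1)*(t + 4)*(t - 4)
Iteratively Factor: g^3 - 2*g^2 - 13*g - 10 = (g - 5)*(g^2 + 3*g + 2) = (g - 5)*(g + 2)*(g + 1)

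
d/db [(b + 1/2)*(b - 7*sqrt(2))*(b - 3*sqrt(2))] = 3*b^2 - 20*sqrt(2)*b + b - 5*sqrt(2) + 42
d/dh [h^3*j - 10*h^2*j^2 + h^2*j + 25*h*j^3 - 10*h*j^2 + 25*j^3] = j*(3*h^2 - 20*h*j + 2*h + 25*j^2 - 10*j)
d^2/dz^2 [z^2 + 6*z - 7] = 2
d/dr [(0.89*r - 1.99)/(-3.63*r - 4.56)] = (-40.954023*r - 51.446376)/(3.63*r + 4.56)^3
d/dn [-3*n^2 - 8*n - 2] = -6*n - 8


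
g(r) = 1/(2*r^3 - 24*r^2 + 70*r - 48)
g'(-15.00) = 0.00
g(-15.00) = 0.00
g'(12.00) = 0.00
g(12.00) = 0.00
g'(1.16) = -1.38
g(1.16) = 0.25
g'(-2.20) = -0.00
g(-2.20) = -0.00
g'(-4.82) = -0.00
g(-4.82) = -0.00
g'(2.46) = 0.15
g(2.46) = 0.11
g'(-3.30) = -0.00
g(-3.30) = -0.00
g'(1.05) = -14.27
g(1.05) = 0.74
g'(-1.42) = -0.00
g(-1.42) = -0.00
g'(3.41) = 0.29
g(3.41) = -0.11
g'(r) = (-6*r^2 + 48*r - 70)/(2*r^3 - 24*r^2 + 70*r - 48)^2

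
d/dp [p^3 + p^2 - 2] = p*(3*p + 2)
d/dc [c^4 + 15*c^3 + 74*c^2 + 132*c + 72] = 4*c^3 + 45*c^2 + 148*c + 132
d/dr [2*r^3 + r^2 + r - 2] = 6*r^2 + 2*r + 1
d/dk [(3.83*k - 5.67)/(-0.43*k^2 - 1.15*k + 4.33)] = (1.6469*k^2 - 4.8762*k + 10.0634)/(0.1849*k^4 + 0.989*k^3 - 2.4013*k^2 - 9.959*k + 18.7489)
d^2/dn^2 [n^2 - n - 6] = 2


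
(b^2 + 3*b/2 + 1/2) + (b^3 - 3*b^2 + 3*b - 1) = b^3 - 2*b^2 + 9*b/2 - 1/2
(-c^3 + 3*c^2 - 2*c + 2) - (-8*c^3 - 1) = 7*c^3 + 3*c^2 - 2*c + 3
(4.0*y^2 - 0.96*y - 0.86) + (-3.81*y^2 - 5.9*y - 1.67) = 0.19*y^2 - 6.86*y - 2.53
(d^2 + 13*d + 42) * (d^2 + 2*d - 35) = d^4 + 15*d^3 + 33*d^2 - 371*d - 1470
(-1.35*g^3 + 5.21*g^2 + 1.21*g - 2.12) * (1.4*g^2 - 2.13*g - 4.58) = -1.89*g^5 + 10.1695*g^4 - 3.2203*g^3 - 29.4071*g^2 - 1.0262*g + 9.7096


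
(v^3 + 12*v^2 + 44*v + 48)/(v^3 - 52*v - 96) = (v + 4)/(v - 8)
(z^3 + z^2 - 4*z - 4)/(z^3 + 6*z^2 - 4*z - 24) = (z + 1)/(z + 6)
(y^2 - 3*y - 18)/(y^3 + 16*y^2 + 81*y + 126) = (y - 6)/(y^2 + 13*y + 42)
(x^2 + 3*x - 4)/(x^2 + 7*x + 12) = (x - 1)/(x + 3)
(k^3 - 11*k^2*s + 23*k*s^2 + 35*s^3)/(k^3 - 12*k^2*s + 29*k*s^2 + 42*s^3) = (-k + 5*s)/(-k + 6*s)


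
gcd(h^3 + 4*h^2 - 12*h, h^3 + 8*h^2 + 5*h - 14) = 1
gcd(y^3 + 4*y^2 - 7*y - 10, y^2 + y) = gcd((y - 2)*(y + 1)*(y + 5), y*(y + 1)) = y + 1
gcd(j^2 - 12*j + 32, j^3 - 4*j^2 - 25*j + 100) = j - 4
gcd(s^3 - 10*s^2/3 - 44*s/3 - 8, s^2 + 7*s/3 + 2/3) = s + 2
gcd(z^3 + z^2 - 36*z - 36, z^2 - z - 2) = z + 1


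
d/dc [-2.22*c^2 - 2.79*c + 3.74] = -4.44*c - 2.79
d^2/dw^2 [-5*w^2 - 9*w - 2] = -10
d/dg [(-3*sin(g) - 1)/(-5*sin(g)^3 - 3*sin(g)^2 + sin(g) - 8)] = (-30*sin(g)^3 - 24*sin(g)^2 - 6*sin(g) + 25)*cos(g)/(5*sin(g)^3 + 3*sin(g)^2 - sin(g) + 8)^2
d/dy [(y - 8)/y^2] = (16 - y)/y^3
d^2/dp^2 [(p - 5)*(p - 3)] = 2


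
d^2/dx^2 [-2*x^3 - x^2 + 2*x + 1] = -12*x - 2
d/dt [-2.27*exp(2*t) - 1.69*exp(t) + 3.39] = (-4.54*exp(t) - 1.69)*exp(t)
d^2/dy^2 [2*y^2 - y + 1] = 4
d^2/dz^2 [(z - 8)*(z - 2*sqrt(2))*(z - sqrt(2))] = 6*z - 16 - 6*sqrt(2)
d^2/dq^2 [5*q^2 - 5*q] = 10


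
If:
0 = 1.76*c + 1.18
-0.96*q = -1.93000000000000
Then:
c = -0.67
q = 2.01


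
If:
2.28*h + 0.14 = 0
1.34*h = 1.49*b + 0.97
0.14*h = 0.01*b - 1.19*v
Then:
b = -0.71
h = -0.06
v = 0.00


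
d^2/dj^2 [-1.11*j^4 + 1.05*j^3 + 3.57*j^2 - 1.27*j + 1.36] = -13.32*j^2 + 6.3*j + 7.14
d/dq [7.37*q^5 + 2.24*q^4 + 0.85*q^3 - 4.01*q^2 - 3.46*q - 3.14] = 36.85*q^4 + 8.96*q^3 + 2.55*q^2 - 8.02*q - 3.46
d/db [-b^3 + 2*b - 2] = 2 - 3*b^2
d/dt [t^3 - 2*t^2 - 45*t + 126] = 3*t^2 - 4*t - 45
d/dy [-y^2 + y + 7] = 1 - 2*y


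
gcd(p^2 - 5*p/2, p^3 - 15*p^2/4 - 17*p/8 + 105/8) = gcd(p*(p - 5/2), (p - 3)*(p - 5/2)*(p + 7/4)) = p - 5/2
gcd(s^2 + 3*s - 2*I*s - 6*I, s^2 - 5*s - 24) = s + 3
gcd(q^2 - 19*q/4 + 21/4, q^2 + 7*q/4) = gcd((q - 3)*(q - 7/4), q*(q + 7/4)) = 1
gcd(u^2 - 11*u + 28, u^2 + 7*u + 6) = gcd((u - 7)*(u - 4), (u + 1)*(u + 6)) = 1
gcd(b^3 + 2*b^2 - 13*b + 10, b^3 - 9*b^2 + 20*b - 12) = b^2 - 3*b + 2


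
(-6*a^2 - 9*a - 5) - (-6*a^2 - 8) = 3 - 9*a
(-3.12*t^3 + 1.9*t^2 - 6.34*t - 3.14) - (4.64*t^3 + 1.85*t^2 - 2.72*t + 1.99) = -7.76*t^3 + 0.0499999999999998*t^2 - 3.62*t - 5.13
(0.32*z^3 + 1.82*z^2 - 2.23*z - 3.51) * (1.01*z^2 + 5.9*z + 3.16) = 0.3232*z^5 + 3.7262*z^4 + 9.4969*z^3 - 10.9509*z^2 - 27.7558*z - 11.0916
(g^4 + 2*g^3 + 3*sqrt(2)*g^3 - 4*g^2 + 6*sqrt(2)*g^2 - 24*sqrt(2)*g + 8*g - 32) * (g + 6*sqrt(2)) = g^5 + 2*g^4 + 9*sqrt(2)*g^4 + 18*sqrt(2)*g^3 + 32*g^3 - 48*sqrt(2)*g^2 + 80*g^2 - 320*g + 48*sqrt(2)*g - 192*sqrt(2)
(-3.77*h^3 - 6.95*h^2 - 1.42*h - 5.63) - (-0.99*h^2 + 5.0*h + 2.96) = -3.77*h^3 - 5.96*h^2 - 6.42*h - 8.59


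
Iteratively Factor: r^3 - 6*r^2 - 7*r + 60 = (r - 4)*(r^2 - 2*r - 15) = (r - 5)*(r - 4)*(r + 3)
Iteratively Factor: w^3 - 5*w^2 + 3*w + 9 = (w + 1)*(w^2 - 6*w + 9) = (w - 3)*(w + 1)*(w - 3)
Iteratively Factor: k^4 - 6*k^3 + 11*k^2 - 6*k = (k)*(k^3 - 6*k^2 + 11*k - 6) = k*(k - 1)*(k^2 - 5*k + 6) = k*(k - 3)*(k - 1)*(k - 2)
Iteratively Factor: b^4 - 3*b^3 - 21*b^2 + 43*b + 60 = (b - 3)*(b^3 - 21*b - 20) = (b - 3)*(b + 1)*(b^2 - b - 20) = (b - 5)*(b - 3)*(b + 1)*(b + 4)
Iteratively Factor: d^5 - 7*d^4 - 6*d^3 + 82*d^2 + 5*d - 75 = (d - 5)*(d^4 - 2*d^3 - 16*d^2 + 2*d + 15) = (d - 5)^2*(d^3 + 3*d^2 - d - 3) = (d - 5)^2*(d + 3)*(d^2 - 1) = (d - 5)^2*(d - 1)*(d + 3)*(d + 1)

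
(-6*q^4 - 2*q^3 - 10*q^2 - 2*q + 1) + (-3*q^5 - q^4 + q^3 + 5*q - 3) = -3*q^5 - 7*q^4 - q^3 - 10*q^2 + 3*q - 2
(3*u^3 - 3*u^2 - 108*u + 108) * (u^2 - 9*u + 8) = 3*u^5 - 30*u^4 - 57*u^3 + 1056*u^2 - 1836*u + 864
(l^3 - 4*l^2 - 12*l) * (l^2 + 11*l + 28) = l^5 + 7*l^4 - 28*l^3 - 244*l^2 - 336*l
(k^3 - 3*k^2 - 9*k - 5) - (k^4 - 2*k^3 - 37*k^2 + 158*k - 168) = -k^4 + 3*k^3 + 34*k^2 - 167*k + 163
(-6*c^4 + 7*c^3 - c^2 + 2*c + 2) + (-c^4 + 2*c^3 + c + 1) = -7*c^4 + 9*c^3 - c^2 + 3*c + 3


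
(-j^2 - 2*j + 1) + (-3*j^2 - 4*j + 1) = -4*j^2 - 6*j + 2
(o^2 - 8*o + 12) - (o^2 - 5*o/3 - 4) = 16 - 19*o/3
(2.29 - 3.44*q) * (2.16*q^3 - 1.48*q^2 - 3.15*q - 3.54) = -7.4304*q^4 + 10.0376*q^3 + 7.4468*q^2 + 4.9641*q - 8.1066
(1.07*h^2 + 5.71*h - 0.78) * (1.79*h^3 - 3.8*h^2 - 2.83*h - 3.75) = 1.9153*h^5 + 6.1549*h^4 - 26.1223*h^3 - 17.2078*h^2 - 19.2051*h + 2.925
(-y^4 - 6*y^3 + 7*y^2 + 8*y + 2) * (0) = 0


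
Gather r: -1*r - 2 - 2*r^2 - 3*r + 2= -2*r^2 - 4*r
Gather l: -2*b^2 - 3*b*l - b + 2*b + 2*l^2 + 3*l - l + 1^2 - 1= -2*b^2 + b + 2*l^2 + l*(2 - 3*b)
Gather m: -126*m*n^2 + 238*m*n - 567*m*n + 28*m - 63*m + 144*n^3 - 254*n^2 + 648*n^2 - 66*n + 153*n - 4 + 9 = m*(-126*n^2 - 329*n - 35) + 144*n^3 + 394*n^2 + 87*n + 5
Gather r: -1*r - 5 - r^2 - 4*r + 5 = -r^2 - 5*r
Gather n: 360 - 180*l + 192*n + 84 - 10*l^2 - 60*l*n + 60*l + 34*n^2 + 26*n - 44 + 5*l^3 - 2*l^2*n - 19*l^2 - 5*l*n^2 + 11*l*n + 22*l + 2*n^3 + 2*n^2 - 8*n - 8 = 5*l^3 - 29*l^2 - 98*l + 2*n^3 + n^2*(36 - 5*l) + n*(-2*l^2 - 49*l + 210) + 392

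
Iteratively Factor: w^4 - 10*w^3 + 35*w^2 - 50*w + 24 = (w - 4)*(w^3 - 6*w^2 + 11*w - 6) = (w - 4)*(w - 1)*(w^2 - 5*w + 6) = (w - 4)*(w - 2)*(w - 1)*(w - 3)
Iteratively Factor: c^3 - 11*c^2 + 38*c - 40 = (c - 2)*(c^2 - 9*c + 20) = (c - 5)*(c - 2)*(c - 4)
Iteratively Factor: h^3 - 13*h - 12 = (h + 3)*(h^2 - 3*h - 4) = (h - 4)*(h + 3)*(h + 1)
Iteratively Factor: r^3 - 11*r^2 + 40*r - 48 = (r - 4)*(r^2 - 7*r + 12) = (r - 4)*(r - 3)*(r - 4)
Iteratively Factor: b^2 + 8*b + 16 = (b + 4)*(b + 4)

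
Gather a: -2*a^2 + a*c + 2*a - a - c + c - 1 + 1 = -2*a^2 + a*(c + 1)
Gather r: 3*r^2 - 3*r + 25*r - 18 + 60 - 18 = 3*r^2 + 22*r + 24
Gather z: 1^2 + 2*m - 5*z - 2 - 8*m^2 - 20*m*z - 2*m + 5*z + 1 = -8*m^2 - 20*m*z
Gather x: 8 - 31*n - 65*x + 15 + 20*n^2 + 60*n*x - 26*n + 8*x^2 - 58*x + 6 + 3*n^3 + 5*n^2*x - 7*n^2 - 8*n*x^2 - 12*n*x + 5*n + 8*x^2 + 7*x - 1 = 3*n^3 + 13*n^2 - 52*n + x^2*(16 - 8*n) + x*(5*n^2 + 48*n - 116) + 28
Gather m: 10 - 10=0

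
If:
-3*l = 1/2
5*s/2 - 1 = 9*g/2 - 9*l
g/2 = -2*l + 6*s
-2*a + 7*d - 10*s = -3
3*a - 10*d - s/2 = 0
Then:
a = -8457/206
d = -1268/103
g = -190/309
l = -1/6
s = -11/103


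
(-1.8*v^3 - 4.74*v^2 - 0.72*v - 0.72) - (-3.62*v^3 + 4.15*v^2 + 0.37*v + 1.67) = 1.82*v^3 - 8.89*v^2 - 1.09*v - 2.39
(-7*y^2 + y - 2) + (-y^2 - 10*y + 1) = -8*y^2 - 9*y - 1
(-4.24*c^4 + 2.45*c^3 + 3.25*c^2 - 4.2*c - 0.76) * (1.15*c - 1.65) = -4.876*c^5 + 9.8135*c^4 - 0.305000000000001*c^3 - 10.1925*c^2 + 6.056*c + 1.254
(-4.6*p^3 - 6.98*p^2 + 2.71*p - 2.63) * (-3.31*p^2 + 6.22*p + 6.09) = 15.226*p^5 - 5.5082*p^4 - 80.3997*p^3 - 16.9467*p^2 + 0.145299999999999*p - 16.0167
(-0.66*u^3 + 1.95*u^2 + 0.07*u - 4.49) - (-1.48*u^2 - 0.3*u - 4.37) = -0.66*u^3 + 3.43*u^2 + 0.37*u - 0.12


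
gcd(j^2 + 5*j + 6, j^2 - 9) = j + 3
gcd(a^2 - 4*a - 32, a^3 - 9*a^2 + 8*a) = a - 8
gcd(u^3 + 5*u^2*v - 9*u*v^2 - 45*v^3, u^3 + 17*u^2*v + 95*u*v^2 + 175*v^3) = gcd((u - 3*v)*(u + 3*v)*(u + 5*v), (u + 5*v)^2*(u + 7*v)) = u + 5*v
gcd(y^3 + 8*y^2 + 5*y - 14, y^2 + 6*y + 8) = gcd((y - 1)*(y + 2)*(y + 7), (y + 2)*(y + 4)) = y + 2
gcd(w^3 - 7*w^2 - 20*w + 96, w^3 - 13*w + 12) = w^2 + w - 12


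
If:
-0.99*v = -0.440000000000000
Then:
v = 0.44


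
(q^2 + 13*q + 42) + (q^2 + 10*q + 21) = 2*q^2 + 23*q + 63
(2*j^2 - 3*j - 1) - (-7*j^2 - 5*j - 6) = 9*j^2 + 2*j + 5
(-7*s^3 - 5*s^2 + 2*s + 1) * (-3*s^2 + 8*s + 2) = 21*s^5 - 41*s^4 - 60*s^3 + 3*s^2 + 12*s + 2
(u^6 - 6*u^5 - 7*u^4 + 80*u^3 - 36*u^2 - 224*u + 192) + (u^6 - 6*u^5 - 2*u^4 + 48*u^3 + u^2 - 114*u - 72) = 2*u^6 - 12*u^5 - 9*u^4 + 128*u^3 - 35*u^2 - 338*u + 120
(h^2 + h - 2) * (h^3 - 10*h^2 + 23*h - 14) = h^5 - 9*h^4 + 11*h^3 + 29*h^2 - 60*h + 28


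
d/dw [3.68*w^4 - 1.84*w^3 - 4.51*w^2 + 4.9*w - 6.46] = 14.72*w^3 - 5.52*w^2 - 9.02*w + 4.9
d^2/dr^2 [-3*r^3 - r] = -18*r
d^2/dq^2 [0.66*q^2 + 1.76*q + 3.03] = 1.32000000000000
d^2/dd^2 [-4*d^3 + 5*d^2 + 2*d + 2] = 10 - 24*d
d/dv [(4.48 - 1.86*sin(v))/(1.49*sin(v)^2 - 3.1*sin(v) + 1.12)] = (2.7714*sin(v)^2 - 13.3504*sin(v) + 11.8048)*cos(v)/(2.2201*sin(v)^4 - 9.238*sin(v)^3 + 12.9476*sin(v)^2 - 6.944*sin(v) + 1.2544)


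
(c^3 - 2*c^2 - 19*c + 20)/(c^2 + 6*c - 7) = (c^2 - c - 20)/(c + 7)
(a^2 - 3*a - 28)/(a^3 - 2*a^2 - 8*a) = (-a^2 + 3*a + 28)/(a*(-a^2 + 2*a + 8))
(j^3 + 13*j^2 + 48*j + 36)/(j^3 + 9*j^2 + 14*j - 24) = (j^2 + 7*j + 6)/(j^2 + 3*j - 4)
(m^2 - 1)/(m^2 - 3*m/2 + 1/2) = 2*(m + 1)/(2*m - 1)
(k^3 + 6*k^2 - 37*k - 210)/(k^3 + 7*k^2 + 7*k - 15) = (k^2 + k - 42)/(k^2 + 2*k - 3)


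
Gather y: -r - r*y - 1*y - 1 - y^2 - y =-r - y^2 + y*(-r - 2) - 1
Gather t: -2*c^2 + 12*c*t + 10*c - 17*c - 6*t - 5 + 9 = -2*c^2 - 7*c + t*(12*c - 6) + 4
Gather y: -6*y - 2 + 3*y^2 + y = 3*y^2 - 5*y - 2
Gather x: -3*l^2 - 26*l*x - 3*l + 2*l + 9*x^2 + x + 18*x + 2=-3*l^2 - l + 9*x^2 + x*(19 - 26*l) + 2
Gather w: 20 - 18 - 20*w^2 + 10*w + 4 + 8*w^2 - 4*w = -12*w^2 + 6*w + 6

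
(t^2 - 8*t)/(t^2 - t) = (t - 8)/(t - 1)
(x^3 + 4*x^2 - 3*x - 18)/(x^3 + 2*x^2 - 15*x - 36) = (x - 2)/(x - 4)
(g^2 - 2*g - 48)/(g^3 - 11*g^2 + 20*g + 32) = (g + 6)/(g^2 - 3*g - 4)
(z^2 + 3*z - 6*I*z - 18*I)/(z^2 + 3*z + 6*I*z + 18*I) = (z - 6*I)/(z + 6*I)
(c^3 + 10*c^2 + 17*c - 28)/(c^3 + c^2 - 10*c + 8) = (c + 7)/(c - 2)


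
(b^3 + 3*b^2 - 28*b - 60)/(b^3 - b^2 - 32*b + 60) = (b + 2)/(b - 2)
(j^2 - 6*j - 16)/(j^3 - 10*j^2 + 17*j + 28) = (j^2 - 6*j - 16)/(j^3 - 10*j^2 + 17*j + 28)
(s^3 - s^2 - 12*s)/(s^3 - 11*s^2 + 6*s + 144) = s*(s - 4)/(s^2 - 14*s + 48)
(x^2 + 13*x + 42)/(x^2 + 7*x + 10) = (x^2 + 13*x + 42)/(x^2 + 7*x + 10)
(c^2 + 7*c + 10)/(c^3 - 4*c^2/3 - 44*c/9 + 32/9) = 9*(c + 5)/(9*c^2 - 30*c + 16)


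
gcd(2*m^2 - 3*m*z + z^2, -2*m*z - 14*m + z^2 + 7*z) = -2*m + z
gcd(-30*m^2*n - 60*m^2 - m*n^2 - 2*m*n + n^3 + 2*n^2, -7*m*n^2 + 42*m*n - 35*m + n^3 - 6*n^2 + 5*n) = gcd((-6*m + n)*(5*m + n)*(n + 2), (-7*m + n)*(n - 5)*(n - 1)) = 1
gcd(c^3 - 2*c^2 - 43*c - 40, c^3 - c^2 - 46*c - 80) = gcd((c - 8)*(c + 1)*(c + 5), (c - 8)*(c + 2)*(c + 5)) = c^2 - 3*c - 40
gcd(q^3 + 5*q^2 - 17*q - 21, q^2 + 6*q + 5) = q + 1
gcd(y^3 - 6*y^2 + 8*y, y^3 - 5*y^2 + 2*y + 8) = y^2 - 6*y + 8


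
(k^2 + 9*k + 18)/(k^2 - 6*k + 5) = (k^2 + 9*k + 18)/(k^2 - 6*k + 5)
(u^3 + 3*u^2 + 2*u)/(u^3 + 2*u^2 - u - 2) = u/(u - 1)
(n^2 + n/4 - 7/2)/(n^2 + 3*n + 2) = (n - 7/4)/(n + 1)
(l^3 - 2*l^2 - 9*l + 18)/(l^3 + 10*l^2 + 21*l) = (l^2 - 5*l + 6)/(l*(l + 7))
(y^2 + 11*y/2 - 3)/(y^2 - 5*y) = (y^2 + 11*y/2 - 3)/(y*(y - 5))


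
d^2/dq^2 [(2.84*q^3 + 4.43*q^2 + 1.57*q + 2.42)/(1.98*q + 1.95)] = (22.267872*q^3 + 65.79144*q^2 + 64.7946*q + 40.541346)/(7.762392*q^3 + 22.93434*q^2 + 22.58685*q + 7.414875)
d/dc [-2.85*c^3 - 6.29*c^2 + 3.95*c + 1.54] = -8.55*c^2 - 12.58*c + 3.95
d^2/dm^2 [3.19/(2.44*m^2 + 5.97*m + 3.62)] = (-37.983968*m^2 - 92.936184*m + 3.19*(4.88*m + 5.97)*(9.76*m + 11.94) - 56.353264)/(2.44*m^2 + 5.97*m + 3.62)^3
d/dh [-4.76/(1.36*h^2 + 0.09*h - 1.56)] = (12.9472*h + 0.4284)/(1.36*h^2 + 0.09*h - 1.56)^2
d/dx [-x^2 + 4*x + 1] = 4 - 2*x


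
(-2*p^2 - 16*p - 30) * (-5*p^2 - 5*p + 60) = 10*p^4 + 90*p^3 + 110*p^2 - 810*p - 1800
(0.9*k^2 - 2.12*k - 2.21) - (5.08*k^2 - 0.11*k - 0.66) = -4.18*k^2 - 2.01*k - 1.55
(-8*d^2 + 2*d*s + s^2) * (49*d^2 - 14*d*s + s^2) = -392*d^4 + 210*d^3*s + 13*d^2*s^2 - 12*d*s^3 + s^4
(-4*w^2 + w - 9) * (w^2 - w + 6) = -4*w^4 + 5*w^3 - 34*w^2 + 15*w - 54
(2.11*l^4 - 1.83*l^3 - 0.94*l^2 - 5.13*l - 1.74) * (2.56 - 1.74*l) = -3.6714*l^5 + 8.5858*l^4 - 3.0492*l^3 + 6.5198*l^2 - 10.1052*l - 4.4544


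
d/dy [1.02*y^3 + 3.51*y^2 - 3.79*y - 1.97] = 3.06*y^2 + 7.02*y - 3.79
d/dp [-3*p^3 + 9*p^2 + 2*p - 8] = -9*p^2 + 18*p + 2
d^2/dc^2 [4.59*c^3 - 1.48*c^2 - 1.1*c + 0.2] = 27.54*c - 2.96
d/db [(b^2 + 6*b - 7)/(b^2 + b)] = (-5*b^2 + 14*b + 7)/(b^2*(b^2 + 2*b + 1))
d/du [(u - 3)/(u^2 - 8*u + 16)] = (2 - u)/(u^3 - 12*u^2 + 48*u - 64)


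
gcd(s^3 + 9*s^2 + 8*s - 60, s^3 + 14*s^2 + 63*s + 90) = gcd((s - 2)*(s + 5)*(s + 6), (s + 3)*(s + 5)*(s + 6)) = s^2 + 11*s + 30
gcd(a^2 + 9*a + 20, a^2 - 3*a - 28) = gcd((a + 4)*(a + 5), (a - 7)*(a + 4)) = a + 4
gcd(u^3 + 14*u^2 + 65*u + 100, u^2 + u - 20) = u + 5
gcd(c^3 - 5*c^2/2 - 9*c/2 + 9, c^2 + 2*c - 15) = c - 3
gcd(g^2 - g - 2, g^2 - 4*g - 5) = g + 1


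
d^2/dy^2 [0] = 0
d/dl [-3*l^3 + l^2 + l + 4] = -9*l^2 + 2*l + 1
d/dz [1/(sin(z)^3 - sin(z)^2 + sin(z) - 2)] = (-3*sin(z)^2 + 2*sin(z) - 1)*cos(z)/(sin(z)^3 - sin(z)^2 + sin(z) - 2)^2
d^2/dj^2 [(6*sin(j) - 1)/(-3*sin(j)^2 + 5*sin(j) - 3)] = (54*sin(j)^5 + 54*sin(j)^4 - 387*sin(j)^3 + 155*sin(j)^2 + 273*sin(j) - 148)/(3*sin(j)^2 - 5*sin(j) + 3)^3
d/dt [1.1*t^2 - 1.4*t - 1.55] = 2.2*t - 1.4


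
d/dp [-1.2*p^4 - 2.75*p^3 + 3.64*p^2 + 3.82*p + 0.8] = -4.8*p^3 - 8.25*p^2 + 7.28*p + 3.82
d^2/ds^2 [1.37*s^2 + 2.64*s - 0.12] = 2.74000000000000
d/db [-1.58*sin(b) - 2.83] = -1.58*cos(b)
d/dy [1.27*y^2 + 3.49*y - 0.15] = 2.54*y + 3.49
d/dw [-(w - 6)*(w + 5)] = 1 - 2*w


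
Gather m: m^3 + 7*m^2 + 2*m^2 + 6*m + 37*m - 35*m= m^3 + 9*m^2 + 8*m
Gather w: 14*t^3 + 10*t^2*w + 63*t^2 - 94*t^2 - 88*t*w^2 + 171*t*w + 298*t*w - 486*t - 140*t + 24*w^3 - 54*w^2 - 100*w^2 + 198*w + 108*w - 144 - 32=14*t^3 - 31*t^2 - 626*t + 24*w^3 + w^2*(-88*t - 154) + w*(10*t^2 + 469*t + 306) - 176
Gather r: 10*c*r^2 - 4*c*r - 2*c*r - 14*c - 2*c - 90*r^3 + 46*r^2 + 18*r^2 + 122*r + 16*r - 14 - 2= -16*c - 90*r^3 + r^2*(10*c + 64) + r*(138 - 6*c) - 16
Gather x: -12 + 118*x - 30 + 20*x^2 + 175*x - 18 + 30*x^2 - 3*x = 50*x^2 + 290*x - 60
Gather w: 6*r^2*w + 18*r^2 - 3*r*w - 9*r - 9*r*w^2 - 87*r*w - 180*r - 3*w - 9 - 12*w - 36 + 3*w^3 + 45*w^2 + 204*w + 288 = 18*r^2 - 189*r + 3*w^3 + w^2*(45 - 9*r) + w*(6*r^2 - 90*r + 189) + 243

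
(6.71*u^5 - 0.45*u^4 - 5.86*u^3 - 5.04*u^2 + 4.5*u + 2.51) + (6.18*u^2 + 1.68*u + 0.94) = 6.71*u^5 - 0.45*u^4 - 5.86*u^3 + 1.14*u^2 + 6.18*u + 3.45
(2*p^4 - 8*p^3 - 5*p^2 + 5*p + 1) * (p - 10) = 2*p^5 - 28*p^4 + 75*p^3 + 55*p^2 - 49*p - 10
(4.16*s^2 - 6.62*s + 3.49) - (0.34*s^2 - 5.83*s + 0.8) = 3.82*s^2 - 0.79*s + 2.69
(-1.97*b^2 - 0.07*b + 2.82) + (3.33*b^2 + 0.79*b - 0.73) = 1.36*b^2 + 0.72*b + 2.09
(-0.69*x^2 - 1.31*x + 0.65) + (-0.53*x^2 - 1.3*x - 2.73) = -1.22*x^2 - 2.61*x - 2.08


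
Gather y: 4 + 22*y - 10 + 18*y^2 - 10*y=18*y^2 + 12*y - 6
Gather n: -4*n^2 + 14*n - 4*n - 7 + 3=-4*n^2 + 10*n - 4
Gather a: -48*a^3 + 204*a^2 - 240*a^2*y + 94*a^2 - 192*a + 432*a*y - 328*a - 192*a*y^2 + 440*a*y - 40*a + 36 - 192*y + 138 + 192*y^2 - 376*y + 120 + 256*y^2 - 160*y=-48*a^3 + a^2*(298 - 240*y) + a*(-192*y^2 + 872*y - 560) + 448*y^2 - 728*y + 294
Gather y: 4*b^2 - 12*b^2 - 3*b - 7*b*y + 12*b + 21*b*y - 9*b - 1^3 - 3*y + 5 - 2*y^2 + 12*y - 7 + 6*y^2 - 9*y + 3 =-8*b^2 + 14*b*y + 4*y^2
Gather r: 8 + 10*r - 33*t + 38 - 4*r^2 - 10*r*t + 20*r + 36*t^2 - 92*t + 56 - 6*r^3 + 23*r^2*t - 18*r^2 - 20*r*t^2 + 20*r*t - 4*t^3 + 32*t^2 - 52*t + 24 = -6*r^3 + r^2*(23*t - 22) + r*(-20*t^2 + 10*t + 30) - 4*t^3 + 68*t^2 - 177*t + 126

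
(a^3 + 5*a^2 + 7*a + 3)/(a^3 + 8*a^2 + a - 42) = (a^2 + 2*a + 1)/(a^2 + 5*a - 14)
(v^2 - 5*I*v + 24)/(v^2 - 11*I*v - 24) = (v + 3*I)/(v - 3*I)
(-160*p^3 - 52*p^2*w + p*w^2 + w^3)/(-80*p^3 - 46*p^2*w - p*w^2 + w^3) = (4*p + w)/(2*p + w)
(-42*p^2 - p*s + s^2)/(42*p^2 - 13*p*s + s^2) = (-6*p - s)/(6*p - s)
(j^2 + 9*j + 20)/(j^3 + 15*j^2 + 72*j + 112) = (j + 5)/(j^2 + 11*j + 28)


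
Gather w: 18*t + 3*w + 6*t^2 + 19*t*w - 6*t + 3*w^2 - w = 6*t^2 + 12*t + 3*w^2 + w*(19*t + 2)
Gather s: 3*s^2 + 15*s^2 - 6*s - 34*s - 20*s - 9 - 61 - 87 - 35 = 18*s^2 - 60*s - 192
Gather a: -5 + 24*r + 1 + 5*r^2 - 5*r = 5*r^2 + 19*r - 4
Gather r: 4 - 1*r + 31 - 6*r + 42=77 - 7*r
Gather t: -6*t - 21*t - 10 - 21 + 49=18 - 27*t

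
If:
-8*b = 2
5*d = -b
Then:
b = -1/4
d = 1/20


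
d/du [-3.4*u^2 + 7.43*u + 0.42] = 7.43 - 6.8*u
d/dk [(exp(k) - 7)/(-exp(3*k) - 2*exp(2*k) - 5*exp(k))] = (2*exp(3*k) - 19*exp(2*k) - 28*exp(k) - 35)*exp(-k)/(exp(4*k) + 4*exp(3*k) + 14*exp(2*k) + 20*exp(k) + 25)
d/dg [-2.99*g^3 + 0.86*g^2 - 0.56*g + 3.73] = -8.97*g^2 + 1.72*g - 0.56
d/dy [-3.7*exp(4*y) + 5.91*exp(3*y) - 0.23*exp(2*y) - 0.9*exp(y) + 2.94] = (-14.8*exp(3*y) + 17.73*exp(2*y) - 0.46*exp(y) - 0.9)*exp(y)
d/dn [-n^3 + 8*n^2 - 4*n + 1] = -3*n^2 + 16*n - 4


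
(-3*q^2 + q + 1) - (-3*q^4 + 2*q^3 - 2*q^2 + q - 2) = 3*q^4 - 2*q^3 - q^2 + 3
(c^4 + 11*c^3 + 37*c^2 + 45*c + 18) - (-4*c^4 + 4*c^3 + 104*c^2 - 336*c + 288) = 5*c^4 + 7*c^3 - 67*c^2 + 381*c - 270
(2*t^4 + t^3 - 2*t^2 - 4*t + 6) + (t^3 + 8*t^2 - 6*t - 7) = 2*t^4 + 2*t^3 + 6*t^2 - 10*t - 1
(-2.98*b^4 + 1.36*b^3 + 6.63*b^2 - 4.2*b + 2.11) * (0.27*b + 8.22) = -0.8046*b^5 - 24.1284*b^4 + 12.9693*b^3 + 53.3646*b^2 - 33.9543*b + 17.3442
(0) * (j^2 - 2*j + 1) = 0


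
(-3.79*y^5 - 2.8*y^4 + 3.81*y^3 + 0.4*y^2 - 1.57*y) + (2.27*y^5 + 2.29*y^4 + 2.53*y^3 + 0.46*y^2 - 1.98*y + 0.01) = -1.52*y^5 - 0.51*y^4 + 6.34*y^3 + 0.86*y^2 - 3.55*y + 0.01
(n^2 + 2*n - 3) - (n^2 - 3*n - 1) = 5*n - 2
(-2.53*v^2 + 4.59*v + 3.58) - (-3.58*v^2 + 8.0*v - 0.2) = 1.05*v^2 - 3.41*v + 3.78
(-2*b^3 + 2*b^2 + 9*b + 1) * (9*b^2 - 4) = -18*b^5 + 18*b^4 + 89*b^3 + b^2 - 36*b - 4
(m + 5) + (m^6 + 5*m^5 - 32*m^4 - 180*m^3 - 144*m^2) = m^6 + 5*m^5 - 32*m^4 - 180*m^3 - 144*m^2 + m + 5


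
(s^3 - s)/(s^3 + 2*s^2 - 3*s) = (s + 1)/(s + 3)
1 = 1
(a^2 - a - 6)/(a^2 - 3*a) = (a + 2)/a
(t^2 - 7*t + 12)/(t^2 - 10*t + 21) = (t - 4)/(t - 7)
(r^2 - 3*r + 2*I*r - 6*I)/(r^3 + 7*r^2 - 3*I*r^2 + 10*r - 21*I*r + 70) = (r - 3)/(r^2 + r*(7 - 5*I) - 35*I)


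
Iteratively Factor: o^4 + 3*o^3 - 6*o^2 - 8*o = (o)*(o^3 + 3*o^2 - 6*o - 8) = o*(o + 1)*(o^2 + 2*o - 8) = o*(o - 2)*(o + 1)*(o + 4)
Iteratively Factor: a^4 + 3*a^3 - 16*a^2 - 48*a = (a)*(a^3 + 3*a^2 - 16*a - 48) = a*(a - 4)*(a^2 + 7*a + 12) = a*(a - 4)*(a + 3)*(a + 4)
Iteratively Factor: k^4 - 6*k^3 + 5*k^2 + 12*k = (k)*(k^3 - 6*k^2 + 5*k + 12) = k*(k + 1)*(k^2 - 7*k + 12) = k*(k - 4)*(k + 1)*(k - 3)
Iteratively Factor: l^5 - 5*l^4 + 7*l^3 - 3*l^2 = (l - 3)*(l^4 - 2*l^3 + l^2) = l*(l - 3)*(l^3 - 2*l^2 + l) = l*(l - 3)*(l - 1)*(l^2 - l) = l^2*(l - 3)*(l - 1)*(l - 1)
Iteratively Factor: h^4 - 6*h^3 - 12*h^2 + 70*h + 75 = (h - 5)*(h^3 - h^2 - 17*h - 15) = (h - 5)^2*(h^2 + 4*h + 3) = (h - 5)^2*(h + 3)*(h + 1)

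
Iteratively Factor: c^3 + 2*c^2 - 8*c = (c - 2)*(c^2 + 4*c) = (c - 2)*(c + 4)*(c)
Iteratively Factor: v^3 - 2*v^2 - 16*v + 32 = (v - 2)*(v^2 - 16) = (v - 2)*(v + 4)*(v - 4)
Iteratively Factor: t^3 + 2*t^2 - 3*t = (t - 1)*(t^2 + 3*t) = (t - 1)*(t + 3)*(t)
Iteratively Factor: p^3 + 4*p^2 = (p + 4)*(p^2) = p*(p + 4)*(p)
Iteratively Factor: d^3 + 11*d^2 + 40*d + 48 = (d + 3)*(d^2 + 8*d + 16) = (d + 3)*(d + 4)*(d + 4)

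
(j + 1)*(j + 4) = j^2 + 5*j + 4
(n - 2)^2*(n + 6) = n^3 + 2*n^2 - 20*n + 24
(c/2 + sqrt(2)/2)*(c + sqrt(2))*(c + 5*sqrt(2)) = c^3/2 + 7*sqrt(2)*c^2/2 + 11*c + 5*sqrt(2)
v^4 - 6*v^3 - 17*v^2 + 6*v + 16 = (v - 8)*(v - 1)*(v + 1)*(v + 2)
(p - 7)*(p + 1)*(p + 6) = p^3 - 43*p - 42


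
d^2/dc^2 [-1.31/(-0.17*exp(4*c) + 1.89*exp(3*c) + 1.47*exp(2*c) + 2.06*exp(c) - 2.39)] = ((-3.5632*exp(3*c) + 22.2831*exp(2*c) + 7.7028*exp(c) + 2.6986)*(-0.17*exp(4*c) + 1.89*exp(3*c) + 1.47*exp(2*c) + 2.06*exp(c) - 2.39) - 1.31*(-1.36*exp(3*c) + 11.34*exp(2*c) + 5.88*exp(c) + 4.12)*(-0.68*exp(3*c) + 5.67*exp(2*c) + 2.94*exp(c) + 2.06)*exp(c))*exp(c)/(-0.17*exp(4*c) + 1.89*exp(3*c) + 1.47*exp(2*c) + 2.06*exp(c) - 2.39)^3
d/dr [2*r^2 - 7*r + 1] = 4*r - 7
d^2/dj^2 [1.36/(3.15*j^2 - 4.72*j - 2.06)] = (26.9892*j^2 - 40.44096*j - 1.36*(6.3*j - 4.72)*(12.6*j - 9.44) - 17.65008)/(-3.15*j^2 + 4.72*j + 2.06)^3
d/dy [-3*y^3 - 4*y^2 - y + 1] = -9*y^2 - 8*y - 1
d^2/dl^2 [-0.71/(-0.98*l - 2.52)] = 1.363768/(0.98*l + 2.52)^3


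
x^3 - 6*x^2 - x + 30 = (x - 5)*(x - 3)*(x + 2)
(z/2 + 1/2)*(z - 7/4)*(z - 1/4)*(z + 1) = z^4/2 - 41*z^2/32 - 9*z/16 + 7/32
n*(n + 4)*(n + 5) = n^3 + 9*n^2 + 20*n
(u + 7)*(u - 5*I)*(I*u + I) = I*u^3 + 5*u^2 + 8*I*u^2 + 40*u + 7*I*u + 35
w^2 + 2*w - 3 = (w - 1)*(w + 3)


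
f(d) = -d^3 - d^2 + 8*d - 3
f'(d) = -3*d^2 - 2*d + 8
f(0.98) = 2.94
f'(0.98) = 3.16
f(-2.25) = -14.67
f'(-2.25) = -2.69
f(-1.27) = -12.72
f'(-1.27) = 5.70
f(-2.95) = -9.63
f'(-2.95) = -12.21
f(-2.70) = -12.21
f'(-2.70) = -8.47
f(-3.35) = -3.43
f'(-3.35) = -18.97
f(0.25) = -1.08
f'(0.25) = 7.31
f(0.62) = 1.34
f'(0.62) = 5.61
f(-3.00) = -9.00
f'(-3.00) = -13.00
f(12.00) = -1779.00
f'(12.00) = -448.00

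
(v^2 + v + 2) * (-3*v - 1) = -3*v^3 - 4*v^2 - 7*v - 2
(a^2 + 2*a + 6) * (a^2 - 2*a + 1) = a^4 + 3*a^2 - 10*a + 6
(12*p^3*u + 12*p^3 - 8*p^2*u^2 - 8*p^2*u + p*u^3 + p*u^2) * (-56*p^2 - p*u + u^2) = -672*p^5*u - 672*p^5 + 436*p^4*u^2 + 436*p^4*u - 36*p^3*u^3 - 36*p^3*u^2 - 9*p^2*u^4 - 9*p^2*u^3 + p*u^5 + p*u^4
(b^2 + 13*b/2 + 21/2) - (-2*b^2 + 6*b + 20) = 3*b^2 + b/2 - 19/2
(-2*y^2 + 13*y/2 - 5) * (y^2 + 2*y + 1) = -2*y^4 + 5*y^3/2 + 6*y^2 - 7*y/2 - 5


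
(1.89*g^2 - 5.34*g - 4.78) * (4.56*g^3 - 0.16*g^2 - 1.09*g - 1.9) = 8.6184*g^5 - 24.6528*g^4 - 23.0025*g^3 + 2.9944*g^2 + 15.3562*g + 9.082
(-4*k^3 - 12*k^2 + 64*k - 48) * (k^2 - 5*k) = -4*k^5 + 8*k^4 + 124*k^3 - 368*k^2 + 240*k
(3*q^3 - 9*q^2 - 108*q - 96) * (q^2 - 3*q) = 3*q^5 - 18*q^4 - 81*q^3 + 228*q^2 + 288*q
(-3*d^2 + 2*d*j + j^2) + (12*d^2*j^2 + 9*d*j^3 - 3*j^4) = 12*d^2*j^2 - 3*d^2 + 9*d*j^3 + 2*d*j - 3*j^4 + j^2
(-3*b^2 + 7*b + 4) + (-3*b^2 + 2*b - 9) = -6*b^2 + 9*b - 5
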